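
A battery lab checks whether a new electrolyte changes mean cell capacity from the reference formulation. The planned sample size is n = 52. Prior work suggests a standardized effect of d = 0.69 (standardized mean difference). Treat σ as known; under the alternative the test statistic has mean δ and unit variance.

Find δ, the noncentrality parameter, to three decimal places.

The noncentrality parameter scales effect size by the design's sample-size factor: δ = d·√n = 0.69 × √52 = 4.9757

δ ≈ 4.976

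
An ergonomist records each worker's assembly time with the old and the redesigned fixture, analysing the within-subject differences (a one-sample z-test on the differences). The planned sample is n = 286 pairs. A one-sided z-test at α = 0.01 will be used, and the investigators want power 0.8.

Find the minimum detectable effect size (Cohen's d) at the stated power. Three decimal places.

d ≈ 0.187

Required noncentrality: δ = z_{0.01} + z_{0.20} = 2.326 + 0.842 = 3.168.
δ = d·√n ⇒ d = δ/√n = 3.168/√286 = 0.1873.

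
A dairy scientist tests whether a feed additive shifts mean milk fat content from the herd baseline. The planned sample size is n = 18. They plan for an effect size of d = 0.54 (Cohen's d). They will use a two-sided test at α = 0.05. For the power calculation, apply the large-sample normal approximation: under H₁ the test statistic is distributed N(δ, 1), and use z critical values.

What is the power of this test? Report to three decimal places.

Power ≈ 0.630

Noncentrality parameter: δ = d·√n = 0.54 × √18 = 2.2910
Two-sided α = 0.05 → critical value z_{0.025} = 1.960.
Power = Φ(δ − 1.960) + Φ(−δ − 1.960) = Φ(0.331) + Φ(-4.251) = 0.6297 + 0.0000 = 0.6297.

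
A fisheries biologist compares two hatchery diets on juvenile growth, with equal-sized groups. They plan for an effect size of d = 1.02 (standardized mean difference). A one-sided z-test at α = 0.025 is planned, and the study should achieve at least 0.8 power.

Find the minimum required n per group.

For power 0.8 need Φ(δ − z_{0.025}) = 0.8, so δ = z_{0.025} + z_{0.20} = 1.960 + 0.842 = 2.802.
δ = d·√(n/2) ⇒ n = 2(δ/d)² = 2 × (2.802 / 1.02)² = 15.09.
Rounding up, n = 16 per group.

n = 16 per group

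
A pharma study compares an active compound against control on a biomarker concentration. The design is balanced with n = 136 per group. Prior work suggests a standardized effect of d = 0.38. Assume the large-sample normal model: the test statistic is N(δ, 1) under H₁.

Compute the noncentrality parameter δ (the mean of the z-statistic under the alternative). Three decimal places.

δ = d·√(n/2) = 0.38 × √(136/2) = 3.1336

δ ≈ 3.134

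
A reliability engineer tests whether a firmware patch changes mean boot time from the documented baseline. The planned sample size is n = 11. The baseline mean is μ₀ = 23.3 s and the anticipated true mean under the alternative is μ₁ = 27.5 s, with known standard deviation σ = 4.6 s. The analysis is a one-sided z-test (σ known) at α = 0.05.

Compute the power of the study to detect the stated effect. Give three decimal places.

Standardized effect: d = |μ₁ − μ₀| / σ = |27.5 − 23.3| / 4.6 = 0.9130
Noncentrality parameter: δ = d·√n = 0.9130 × √11 = 3.0282
One-sided α = 0.05 → critical value z_{0.05} = 1.645.
Power = P(Z > 1.645 − δ) = Φ(1.383) = 0.9167.

Power ≈ 0.917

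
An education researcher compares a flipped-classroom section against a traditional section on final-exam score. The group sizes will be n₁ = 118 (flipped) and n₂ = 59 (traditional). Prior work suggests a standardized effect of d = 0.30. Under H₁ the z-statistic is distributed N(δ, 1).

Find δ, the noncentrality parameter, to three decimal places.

δ = d / √(1/n₁ + 1/n₂) = 0.30 / √(1/118 + 1/59) = 1.8815

δ ≈ 1.881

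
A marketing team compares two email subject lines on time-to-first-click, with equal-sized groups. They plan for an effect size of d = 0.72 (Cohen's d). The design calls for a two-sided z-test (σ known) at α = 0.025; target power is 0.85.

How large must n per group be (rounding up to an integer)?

Set Φ(δ − 2.241) = 0.85; then δ − 2.241 = Φ⁻¹(0.85) = 1.036, giving δ = 3.278.
(Ignoring the negligible lower-tail rejection probability gives the usual closed-form inversion.)
δ = d·√(n/2) ⇒ n = 2(δ/d)² = 2 × (3.278 / 0.72)² = 41.45.
Rounding up, n = 42 per group.

n = 42 per group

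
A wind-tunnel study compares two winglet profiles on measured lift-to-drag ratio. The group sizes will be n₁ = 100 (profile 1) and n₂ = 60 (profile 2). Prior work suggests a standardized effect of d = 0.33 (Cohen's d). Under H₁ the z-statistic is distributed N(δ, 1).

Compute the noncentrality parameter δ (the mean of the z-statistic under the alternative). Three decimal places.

δ = d / √(1/n₁ + 1/n₂) = 0.33 / √(1/100 + 1/60) = 2.0208

δ ≈ 2.021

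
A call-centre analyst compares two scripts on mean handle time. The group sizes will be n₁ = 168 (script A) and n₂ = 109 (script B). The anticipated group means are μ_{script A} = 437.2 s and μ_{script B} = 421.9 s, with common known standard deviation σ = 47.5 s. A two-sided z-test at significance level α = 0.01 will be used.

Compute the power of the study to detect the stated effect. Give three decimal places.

Power ≈ 0.517

Standardized effect: d = |μ_{script A} − μ_{script B}| / σ = |437.2 − 421.9| / 47.5 = 0.3221
Noncentrality parameter: λ = d / √(1/n₁ + 1/n₂) = 0.3221 / √(1/168 + 1/109) = 2.6189
Critical value for a two-sided test at α = 0.01: z_{α/2} = 2.576.
Power = Φ(λ − 2.576) + Φ(−λ − 2.576) = Φ(0.043) + Φ(-5.195) = 0.5172 + 0.0000 = 0.5172.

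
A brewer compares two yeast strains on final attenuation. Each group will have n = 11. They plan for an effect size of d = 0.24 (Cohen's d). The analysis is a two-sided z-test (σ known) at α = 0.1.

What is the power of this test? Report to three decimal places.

Noncentrality parameter: δ = d·√(n/2) = 0.24 × √(11/2) = 0.5628
Two-sided α = 0.1 → critical value z_{0.05} = 1.645.
Power = Φ(δ − 1.645) + Φ(−δ − 1.645) = Φ(-1.082) + Φ(-2.208) = 0.1396 + 0.0136 = 0.1533.

Power ≈ 0.153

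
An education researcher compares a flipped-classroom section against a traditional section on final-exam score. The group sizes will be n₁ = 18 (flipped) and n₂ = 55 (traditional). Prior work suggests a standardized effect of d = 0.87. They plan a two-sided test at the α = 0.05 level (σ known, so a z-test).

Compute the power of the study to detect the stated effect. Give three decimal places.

Power ≈ 0.893

Noncentrality parameter: λ = d / √(1/n₁ + 1/n₂) = 0.87 / √(1/18 + 1/55) = 3.2039
Critical value for a two-sided test at α = 0.05: z_{α/2} = 1.960.
Power = Φ(λ − 1.960) + Φ(−λ − 1.960) = Φ(1.244) + Φ(-5.164) = 0.8932 + 0.0000 = 0.8932.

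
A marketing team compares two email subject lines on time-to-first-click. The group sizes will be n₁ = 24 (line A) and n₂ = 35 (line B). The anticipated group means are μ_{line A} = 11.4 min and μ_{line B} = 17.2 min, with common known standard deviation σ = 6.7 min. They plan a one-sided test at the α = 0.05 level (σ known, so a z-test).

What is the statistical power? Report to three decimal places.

Power ≈ 0.948

Standardized effect: d = |μ_{line A} − μ_{line B}| / σ = |11.4 − 17.2| / 6.7 = 0.8657
Noncentrality parameter: δ = d / √(1/n₁ + 1/n₂) = 0.8657 / √(1/24 + 1/35) = 3.2664
One-sided α = 0.05 → critical value z_{0.05} = 1.645.
Power = Φ(δ − 1.645) = Φ(1.622) = 0.9475.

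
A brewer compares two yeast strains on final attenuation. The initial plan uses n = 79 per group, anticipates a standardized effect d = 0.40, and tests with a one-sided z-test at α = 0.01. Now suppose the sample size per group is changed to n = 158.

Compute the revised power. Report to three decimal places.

Power ≈ 0.890

With n = 158 per group: δ = d·√(n/2) = 0.40 × √(158/2) = 3.5553. Critical value z_{0.01} = 2.326.
Revised power = P(Z > 2.326 − δ) = Φ(1.229) = 0.8905.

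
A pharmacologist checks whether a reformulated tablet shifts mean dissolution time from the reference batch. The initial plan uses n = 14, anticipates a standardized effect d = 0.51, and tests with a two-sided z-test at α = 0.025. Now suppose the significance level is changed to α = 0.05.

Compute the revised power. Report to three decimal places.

Power ≈ 0.479

δ = d·√n = 0.51 × √14 = 1.9082 (unchanged). New critical value: z_{0.025} = 1.960.
Revised power = Φ(δ − 1.960) + Φ(−δ − 1.960) = Φ(-0.052) + Φ(-3.868) = 0.4794 + 0.0001 = 0.4794.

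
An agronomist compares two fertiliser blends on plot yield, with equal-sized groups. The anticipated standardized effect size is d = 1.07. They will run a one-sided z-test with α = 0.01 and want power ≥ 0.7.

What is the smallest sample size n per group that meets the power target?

For power 0.7 need Φ(δ − z_{0.01}) = 0.7, so δ = z_{0.01} + z_{0.30} = 2.326 + 0.524 = 2.851.
δ = d·√(n/2) ⇒ n = 2(δ/d)² = 2 × (2.851 / 1.07)² = 14.20.
Rounding up, n = 15 per group.

n = 15 per group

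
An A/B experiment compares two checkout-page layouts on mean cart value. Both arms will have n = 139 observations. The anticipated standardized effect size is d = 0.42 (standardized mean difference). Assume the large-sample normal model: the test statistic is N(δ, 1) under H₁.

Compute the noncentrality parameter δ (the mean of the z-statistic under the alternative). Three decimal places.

The noncentrality parameter scales effect size by the design's sample-size factor: δ = d·√(n/2) = 0.42 × √(139/2) = 3.5014

δ ≈ 3.501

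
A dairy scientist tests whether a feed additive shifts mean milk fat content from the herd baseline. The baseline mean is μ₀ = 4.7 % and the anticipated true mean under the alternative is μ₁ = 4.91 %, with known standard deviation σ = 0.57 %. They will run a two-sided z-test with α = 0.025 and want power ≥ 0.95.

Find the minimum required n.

n = 112

Standardized effect: d = |μ₁ − μ₀| / σ = |4.91 − 4.7| / 0.57 = 0.3684
Set Φ(δ − 2.241) = 0.95; then δ − 2.241 = Φ⁻¹(0.95) = 1.645, giving δ = 3.886.
(Ignoring the negligible lower-tail rejection probability gives the usual closed-form inversion.)
δ = d·√n ⇒ n = (δ/d)² = (3.886 / 0.3684)² = 111.27.
Round up to the next whole unit.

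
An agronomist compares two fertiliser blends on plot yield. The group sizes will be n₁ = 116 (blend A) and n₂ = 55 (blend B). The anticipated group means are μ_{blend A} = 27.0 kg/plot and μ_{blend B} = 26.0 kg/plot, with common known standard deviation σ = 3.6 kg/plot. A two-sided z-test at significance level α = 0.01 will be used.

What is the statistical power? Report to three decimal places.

Power ≈ 0.190

Standardized effect: d = |μ_{blend A} − μ_{blend B}| / σ = |27.0 − 26.0| / 3.6 = 0.2778
Noncentrality parameter: δ = d / √(1/n₁ + 1/n₂) = 0.2778 / √(1/116 + 1/55) = 1.6967
Two-sided α = 0.01 → critical value z_{0.005} = 2.576.
Power = Φ(δ − 2.576) + Φ(−δ − 2.576) = Φ(-0.879) + Φ(-4.273) = 0.1897 + 0.0000 = 0.1897.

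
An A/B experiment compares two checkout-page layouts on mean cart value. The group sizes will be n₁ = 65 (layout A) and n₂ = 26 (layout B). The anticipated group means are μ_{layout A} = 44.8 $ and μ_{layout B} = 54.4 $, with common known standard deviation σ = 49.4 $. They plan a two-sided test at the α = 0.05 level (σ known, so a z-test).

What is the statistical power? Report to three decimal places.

Standardized effect: d = |μ_{layout A} − μ_{layout B}| / σ = |44.8 − 54.4| / 49.4 = 0.1943
Noncentrality parameter: δ = d / √(1/n₁ + 1/n₂) = 0.1943 / √(1/65 + 1/26) = 0.8375
Critical value for a two-sided test at α = 0.05: z_{α/2} = 1.960.
Power = Φ(δ − 1.960) + Φ(−δ − 1.960) = Φ(-1.122) + Φ(-2.797) = 0.1308 + 0.0026 = 0.1334.

Power ≈ 0.133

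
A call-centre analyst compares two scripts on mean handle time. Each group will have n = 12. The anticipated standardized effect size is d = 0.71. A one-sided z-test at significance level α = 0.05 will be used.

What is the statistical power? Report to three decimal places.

Noncentrality parameter: δ = d·√(n/2) = 0.71 × √(12/2) = 1.7391
Critical value for a one-sided test at α = 0.05: z_α = 1.645.
Power = Φ(δ − 1.645) = Φ(0.094) = 0.5376.

Power ≈ 0.538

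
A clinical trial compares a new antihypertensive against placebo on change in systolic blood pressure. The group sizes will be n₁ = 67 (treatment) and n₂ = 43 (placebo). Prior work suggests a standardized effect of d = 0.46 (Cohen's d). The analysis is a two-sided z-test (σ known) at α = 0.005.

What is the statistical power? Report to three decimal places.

Power ≈ 0.325

Noncentrality parameter: δ = d / √(1/n₁ + 1/n₂) = 0.46 / √(1/67 + 1/43) = 2.3541
Critical value for a two-sided test at α = 0.005: z_{α/2} = 2.807.
Power = Φ(δ − 2.807) + Φ(−δ − 2.807) = Φ(-0.453) + Φ(-5.161) = 0.3253 + 0.0000 = 0.3253.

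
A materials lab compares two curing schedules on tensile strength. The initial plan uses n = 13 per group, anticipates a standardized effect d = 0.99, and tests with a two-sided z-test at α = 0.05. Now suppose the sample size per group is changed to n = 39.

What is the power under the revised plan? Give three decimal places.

With n = 39 per group: δ = d·√(n/2) = 0.99 × √(39/2) = 4.3717. Critical value z_{0.025} = 1.960.
Revised power = Φ(δ − 1.960) + Φ(−δ − 1.960) = Φ(2.412) + Φ(-6.332) = 0.9921 + 0.0000 = 0.9921.

Power ≈ 0.992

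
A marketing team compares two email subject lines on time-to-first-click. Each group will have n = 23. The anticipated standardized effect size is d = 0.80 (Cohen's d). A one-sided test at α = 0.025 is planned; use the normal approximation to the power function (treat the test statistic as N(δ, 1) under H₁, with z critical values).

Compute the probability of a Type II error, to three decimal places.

β ≈ 0.226

Noncentrality parameter: δ = d·√(n/2) = 0.80 × √(23/2) = 2.7129
Critical value for a one-sided test at α = 0.025: z_α = 1.960.
Power = Φ(δ − 1.960) = Φ(0.753) = 0.7743.
Type II error: β = 1 − power = 1 − 0.7743 = 0.2257.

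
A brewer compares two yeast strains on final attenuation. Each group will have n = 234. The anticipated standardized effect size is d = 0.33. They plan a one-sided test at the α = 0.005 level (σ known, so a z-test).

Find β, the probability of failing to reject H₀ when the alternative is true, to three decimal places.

Noncentrality parameter: λ = d·√(n/2) = 0.33 × √(234/2) = 3.5695
One-sided α = 0.005 → critical value z_{0.005} = 2.576.
Power = P(Z > 2.576 − λ) = Φ(0.994) = 0.8398.
Type II error: β = 1 − power = 1 − 0.8398 = 0.1602.

β ≈ 0.160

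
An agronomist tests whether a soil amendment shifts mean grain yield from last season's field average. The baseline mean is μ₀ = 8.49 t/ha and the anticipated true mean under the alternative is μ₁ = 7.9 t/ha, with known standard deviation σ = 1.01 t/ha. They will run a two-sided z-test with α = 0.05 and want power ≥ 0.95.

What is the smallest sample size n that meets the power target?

n = 39

Standardized effect: d = |μ₁ − μ₀| / σ = |7.9 − 8.49| / 1.01 = 0.5842
For power 0.95 need Φ(δ − z_{0.025}) = 0.95, so δ = z_{0.025} + z_{0.05} = 1.960 + 1.645 = 3.605.
(For δ > 0 the lower-tail rejection region contributes negligibly to power, so the one-term inversion is standard.)
δ = d·√n ⇒ n = (δ/d)² = (3.605 / 0.5842)² = 38.08.
Rounding up, n = 39.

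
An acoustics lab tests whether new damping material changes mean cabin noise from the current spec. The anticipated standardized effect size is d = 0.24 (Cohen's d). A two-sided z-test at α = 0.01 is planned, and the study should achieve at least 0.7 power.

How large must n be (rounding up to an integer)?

For power 0.7 need Φ(δ − z_{0.005}) = 0.7, so δ = z_{0.005} + z_{0.30} = 2.576 + 0.524 = 3.100.
(Ignoring the negligible lower-tail rejection probability gives the usual closed-form inversion.)
δ = d·√n ⇒ n = (δ/d)² = (3.100 / 0.24)² = 166.87.
Round up to the next whole unit.

n = 167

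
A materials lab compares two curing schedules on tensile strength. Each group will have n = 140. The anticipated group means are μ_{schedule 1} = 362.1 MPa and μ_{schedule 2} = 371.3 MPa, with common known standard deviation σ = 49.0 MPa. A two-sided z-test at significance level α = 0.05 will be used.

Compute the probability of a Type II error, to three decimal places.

Standardized effect: d = |μ_{schedule 1} − μ_{schedule 2}| / σ = |362.1 − 371.3| / 49.0 = 0.1878
Noncentrality parameter: δ = d·√(n/2) = 0.1878 × √(140/2) = 1.5709
Critical value for a two-sided test at α = 0.05: z_{α/2} = 1.960.
Power = Φ(δ − 1.960) + Φ(−δ − 1.960) = Φ(-0.389) + Φ(-3.531) = 0.3486 + 0.0002 = 0.3488.
Type II error: β = 1 − power = 1 − 0.3488 = 0.6512.

β ≈ 0.651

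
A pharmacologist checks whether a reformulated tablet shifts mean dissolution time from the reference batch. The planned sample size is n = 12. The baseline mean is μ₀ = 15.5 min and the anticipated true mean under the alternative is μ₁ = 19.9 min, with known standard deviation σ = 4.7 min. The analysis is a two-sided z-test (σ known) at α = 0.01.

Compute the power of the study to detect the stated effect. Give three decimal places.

Power ≈ 0.748

Standardized effect: d = |μ₁ − μ₀| / σ = |19.9 − 15.5| / 4.7 = 0.9362
Noncentrality parameter: δ = d·√n = 0.9362 × √12 = 3.2430
Critical value for a two-sided test at α = 0.01: z_{α/2} = 2.576.
Power = Φ(δ − 2.576) + Φ(−δ − 2.576) = Φ(0.667) + Φ(-5.819) = 0.7477 + 0.0000 = 0.7477.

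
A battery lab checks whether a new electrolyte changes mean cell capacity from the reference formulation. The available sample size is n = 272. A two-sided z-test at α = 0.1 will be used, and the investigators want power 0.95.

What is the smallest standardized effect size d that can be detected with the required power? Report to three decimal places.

d ≈ 0.199

Need Φ(δ − 1.645) = 0.95, so δ = 1.645 + 1.645 = 3.290.
(Lower-tail contribution to power is negligible for δ > 0.)
δ = d·√n ⇒ d = δ/√n = 3.290/√272 = 0.1995.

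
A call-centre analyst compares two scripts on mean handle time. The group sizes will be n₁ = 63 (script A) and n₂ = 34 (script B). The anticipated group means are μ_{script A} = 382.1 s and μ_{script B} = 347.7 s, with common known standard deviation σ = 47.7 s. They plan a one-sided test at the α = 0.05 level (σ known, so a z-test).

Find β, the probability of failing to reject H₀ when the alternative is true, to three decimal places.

β ≈ 0.041

Standardized effect: d = |μ_{script A} − μ_{script B}| / σ = |382.1 − 347.7| / 47.7 = 0.7212
Noncentrality parameter: δ = d / √(1/n₁ + 1/n₂) = 0.7212 / √(1/63 + 1/34) = 3.3889
One-sided α = 0.05 → critical value z_{0.05} = 1.645.
Power = Φ(δ − 1.645) = Φ(1.744) = 0.9594.
Type II error: β = 1 − power = 1 − 0.9594 = 0.0406.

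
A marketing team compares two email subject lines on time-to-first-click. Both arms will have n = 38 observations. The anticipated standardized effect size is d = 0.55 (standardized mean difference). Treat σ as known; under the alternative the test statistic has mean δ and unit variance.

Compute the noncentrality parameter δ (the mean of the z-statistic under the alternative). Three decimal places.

δ ≈ 2.397

δ = d·√(n/2) = 0.55 × √(38/2) = 2.3974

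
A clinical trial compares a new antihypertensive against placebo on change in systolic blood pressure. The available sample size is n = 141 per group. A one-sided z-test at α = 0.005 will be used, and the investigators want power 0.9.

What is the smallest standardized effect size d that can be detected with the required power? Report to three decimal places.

Required noncentrality: δ = z_{0.005} + z_{0.10} = 2.576 + 1.282 = 3.857.
δ = d·√(n/2) ⇒ d = δ/√(n/2) = 3.857/√(141/2) = 0.4594.

d ≈ 0.459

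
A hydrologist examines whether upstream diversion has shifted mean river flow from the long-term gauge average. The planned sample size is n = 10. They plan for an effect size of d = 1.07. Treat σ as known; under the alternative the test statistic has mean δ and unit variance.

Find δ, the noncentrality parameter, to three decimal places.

δ ≈ 3.384

δ = d·√n = 1.07 × √10 = 3.3836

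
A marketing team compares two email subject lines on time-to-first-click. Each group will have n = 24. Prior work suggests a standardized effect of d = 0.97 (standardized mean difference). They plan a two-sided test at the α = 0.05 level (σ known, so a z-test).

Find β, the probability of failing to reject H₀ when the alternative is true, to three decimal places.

Noncentrality parameter: δ = d·√(n/2) = 0.97 × √(24/2) = 3.3602
Two-sided α = 0.05 → critical value z_{0.025} = 1.960.
Power = Φ(δ − 1.960) + Φ(−δ − 1.960) = Φ(1.400) + Φ(-5.320) = 0.9193 + 0.0000 = 0.9193.
Type II error: β = 1 − power = 1 − 0.9193 = 0.0807.

β ≈ 0.081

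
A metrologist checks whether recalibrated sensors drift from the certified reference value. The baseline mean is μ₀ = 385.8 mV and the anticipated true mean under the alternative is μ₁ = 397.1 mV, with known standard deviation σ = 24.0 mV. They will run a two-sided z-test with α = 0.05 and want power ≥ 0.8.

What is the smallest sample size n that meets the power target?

n = 36

Standardized effect: d = |μ₁ − μ₀| / σ = |397.1 − 385.8| / 24.0 = 0.4708
For power 0.8 need Φ(δ − z_{0.025}) = 0.8, so δ = z_{0.025} + z_{0.20} = 1.960 + 0.842 = 2.802.
(Ignoring the negligible lower-tail rejection probability gives the usual closed-form inversion.)
δ = d·√n ⇒ n = (δ/d)² = (2.802 / 0.4708)² = 35.41.
Rounding up, n = 36.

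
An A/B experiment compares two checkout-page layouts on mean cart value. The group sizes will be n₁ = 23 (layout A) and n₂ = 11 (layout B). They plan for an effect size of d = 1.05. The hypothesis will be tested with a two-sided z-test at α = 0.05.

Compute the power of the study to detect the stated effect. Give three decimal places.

Power ≈ 0.817

Noncentrality parameter: δ = d / √(1/n₁ + 1/n₂) = 1.05 / √(1/23 + 1/11) = 2.8642
Critical value for a two-sided test at α = 0.05: z_{α/2} = 1.960.
Power = Φ(δ − 1.960) + Φ(−δ − 1.960) = Φ(0.904) + Φ(-4.824) = 0.8171 + 0.0000 = 0.8171.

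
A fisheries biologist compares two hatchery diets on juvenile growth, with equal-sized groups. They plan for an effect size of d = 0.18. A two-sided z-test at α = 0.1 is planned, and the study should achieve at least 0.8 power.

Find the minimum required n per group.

For power 0.8 need Φ(δ − z_{0.05}) = 0.8, so δ = z_{0.05} + z_{0.20} = 1.645 + 0.842 = 2.486.
(Ignoring the negligible lower-tail rejection probability gives the usual closed-form inversion.)
δ = d·√(n/2) ⇒ n = 2(δ/d)² = 2 × (2.486 / 0.18)² = 381.64.
Rounding up, n = 382 per group.

n = 382 per group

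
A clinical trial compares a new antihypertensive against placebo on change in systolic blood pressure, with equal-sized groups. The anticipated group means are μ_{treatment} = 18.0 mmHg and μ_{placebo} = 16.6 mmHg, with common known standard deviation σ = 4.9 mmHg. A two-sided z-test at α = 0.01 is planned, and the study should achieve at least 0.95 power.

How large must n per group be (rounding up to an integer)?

n = 437 per group

Standardized effect: d = |μ_{treatment} − μ_{placebo}| / σ = |18.0 − 16.6| / 4.9 = 0.2857
Set Φ(δ − 2.576) = 0.95; then δ − 2.576 = Φ⁻¹(0.95) = 1.645, giving δ = 4.221.
(The Φ(−δ − z_{α/2}) term is vanishingly small for δ > 0 and is dropped in the standard sample-size formula.)
δ = d·√(n/2) ⇒ n = 2(δ/d)² = 2 × (4.221 / 0.2857)² = 436.45.
Round up to the next whole unit.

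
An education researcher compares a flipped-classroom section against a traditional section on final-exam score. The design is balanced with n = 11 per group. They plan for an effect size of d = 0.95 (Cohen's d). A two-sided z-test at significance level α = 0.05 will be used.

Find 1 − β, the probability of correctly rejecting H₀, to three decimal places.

Noncentrality parameter: δ = d·√(n/2) = 0.95 × √(11/2) = 2.2279
Critical value for a two-sided test at α = 0.05: z_{α/2} = 1.960.
Power = Φ(δ − 1.960) + Φ(−δ − 1.960) = Φ(0.268) + Φ(-4.188) = 0.6056 + 0.0000 = 0.6057.

Power ≈ 0.606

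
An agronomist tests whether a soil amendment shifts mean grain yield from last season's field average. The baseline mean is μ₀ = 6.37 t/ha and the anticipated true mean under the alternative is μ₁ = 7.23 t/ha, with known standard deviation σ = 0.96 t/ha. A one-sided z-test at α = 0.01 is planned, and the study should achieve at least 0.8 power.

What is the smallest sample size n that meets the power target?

Standardized effect: d = |μ₁ − μ₀| / σ = |7.23 − 6.37| / 0.96 = 0.8958
Set Φ(δ − 2.326) = 0.8; then δ − 2.326 = Φ⁻¹(0.8) = 0.842, giving δ = 3.168.
δ = d·√n ⇒ n = (δ/d)² = (3.168 / 0.8958)² = 12.51.
Round up to the next whole unit.

n = 13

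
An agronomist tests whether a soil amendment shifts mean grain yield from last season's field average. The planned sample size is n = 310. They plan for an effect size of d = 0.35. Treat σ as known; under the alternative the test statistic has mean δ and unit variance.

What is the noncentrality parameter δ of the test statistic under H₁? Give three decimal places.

δ = d·√n = 0.35 × √310 = 6.1624

δ ≈ 6.162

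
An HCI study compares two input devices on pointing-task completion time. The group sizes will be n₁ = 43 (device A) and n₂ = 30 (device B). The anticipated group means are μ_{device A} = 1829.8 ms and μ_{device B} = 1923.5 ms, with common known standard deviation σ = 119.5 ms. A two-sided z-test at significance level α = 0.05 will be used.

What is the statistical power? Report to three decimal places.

Power ≈ 0.909

Standardized effect: d = |μ_{device A} − μ_{device B}| / σ = |1829.8 − 1923.5| / 119.5 = 0.7841
Noncentrality parameter: δ = d / √(1/n₁ + 1/n₂) = 0.7841 / √(1/43 + 1/30) = 3.2961
Two-sided α = 0.05 → critical value z_{0.025} = 1.960.
Power = Φ(δ − 1.960) + Φ(−δ − 1.960) = Φ(1.336) + Φ(-5.256) = 0.9093 + 0.0000 = 0.9093.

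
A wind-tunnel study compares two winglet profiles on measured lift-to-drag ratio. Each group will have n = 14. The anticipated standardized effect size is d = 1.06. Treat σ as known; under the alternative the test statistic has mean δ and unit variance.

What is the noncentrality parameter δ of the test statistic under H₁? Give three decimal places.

The noncentrality parameter scales effect size by the design's sample-size factor: δ = d·√(n/2) = 1.06 × √(14/2) = 2.8045

δ ≈ 2.804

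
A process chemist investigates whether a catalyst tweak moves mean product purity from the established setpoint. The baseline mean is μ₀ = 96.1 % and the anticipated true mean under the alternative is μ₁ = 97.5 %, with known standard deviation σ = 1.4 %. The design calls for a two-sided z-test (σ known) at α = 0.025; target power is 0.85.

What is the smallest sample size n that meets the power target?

Standardized effect: d = |μ₁ − μ₀| / σ = |97.5 − 96.1| / 1.4 = 1.0000
Set Φ(δ − 2.241) = 0.85; then δ − 2.241 = Φ⁻¹(0.85) = 1.036, giving δ = 3.278.
(The Φ(−δ − z_{α/2}) term is vanishingly small for δ > 0 and is dropped in the standard sample-size formula.)
δ = d·√n ⇒ n = (δ/d)² = (3.278 / 1.0000)² = 10.74.
Round up to the next whole unit.

n = 11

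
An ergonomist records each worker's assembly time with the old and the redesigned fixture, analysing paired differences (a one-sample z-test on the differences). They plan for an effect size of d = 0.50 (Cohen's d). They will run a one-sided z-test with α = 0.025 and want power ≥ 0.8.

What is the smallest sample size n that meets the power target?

For power 0.8 need Φ(δ − z_{0.025}) = 0.8, so δ = z_{0.025} + z_{0.20} = 1.960 + 0.842 = 2.802.
δ = d·√n ⇒ n = (δ/d)² = (2.802 / 0.50)² = 31.40.
Round up to the next whole unit.

n = 32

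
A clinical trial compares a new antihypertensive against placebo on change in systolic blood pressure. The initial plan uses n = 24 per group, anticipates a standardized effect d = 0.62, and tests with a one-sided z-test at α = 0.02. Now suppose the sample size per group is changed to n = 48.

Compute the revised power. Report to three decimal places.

Power ≈ 0.837

With n = 48 per group: δ = d·√(n/2) = 0.62 × √(48/2) = 3.0374. Critical value z_{0.02} = 2.054.
Revised power = P(Z > 2.054 − δ) = Φ(0.984) = 0.8373.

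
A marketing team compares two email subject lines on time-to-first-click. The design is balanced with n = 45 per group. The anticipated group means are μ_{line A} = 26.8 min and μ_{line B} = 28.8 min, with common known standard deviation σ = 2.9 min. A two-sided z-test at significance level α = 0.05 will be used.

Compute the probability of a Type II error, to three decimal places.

β ≈ 0.095

Standardized effect: d = |μ_{line A} − μ_{line B}| / σ = |26.8 − 28.8| / 2.9 = 0.6897
Noncentrality parameter: δ = d·√(n/2) = 0.6897 × √(45/2) = 3.2713
Critical value for a two-sided test at α = 0.05: z_{α/2} = 1.960.
Power = Φ(δ − 1.960) + Φ(−δ − 1.960) = Φ(1.311) + Φ(-5.231) = 0.9051 + 0.0000 = 0.9051.
Type II error: β = 1 − power = 1 − 0.9051 = 0.0949.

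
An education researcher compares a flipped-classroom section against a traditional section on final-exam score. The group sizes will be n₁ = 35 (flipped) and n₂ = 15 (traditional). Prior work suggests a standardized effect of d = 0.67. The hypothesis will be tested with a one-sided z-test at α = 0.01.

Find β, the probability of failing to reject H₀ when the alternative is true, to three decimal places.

β ≈ 0.562

Noncentrality parameter: δ = d / √(1/n₁ + 1/n₂) = 0.67 / √(1/35 + 1/15) = 2.1710
One-sided α = 0.01 → critical value z_{0.01} = 2.326.
Power = P(Z > 2.326 − δ) = Φ(-0.155) = 0.4383.
Type II error: β = 1 − power = 1 − 0.4383 = 0.5617.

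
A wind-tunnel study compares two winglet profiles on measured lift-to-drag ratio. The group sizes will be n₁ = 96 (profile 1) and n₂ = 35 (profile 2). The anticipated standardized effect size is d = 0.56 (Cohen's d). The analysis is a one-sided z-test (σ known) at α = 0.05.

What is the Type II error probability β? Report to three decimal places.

β ≈ 0.117

Noncentrality parameter: δ = d / √(1/n₁ + 1/n₂) = 0.56 / √(1/96 + 1/35) = 2.8361
Critical value for a one-sided test at α = 0.05: z_α = 1.645.
Power = P(Z > 1.645 − δ) = Φ(1.191) = 0.8832.
Type II error: β = 1 − power = 1 − 0.8832 = 0.1168.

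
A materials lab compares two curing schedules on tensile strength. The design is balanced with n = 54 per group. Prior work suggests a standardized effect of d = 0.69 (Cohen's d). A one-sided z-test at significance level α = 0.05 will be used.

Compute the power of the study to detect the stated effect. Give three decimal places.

Noncentrality parameter: δ = d·√(n/2) = 0.69 × √(54/2) = 3.5853
Critical value for a one-sided test at α = 0.05: z_α = 1.645.
Power = P(Z > 1.645 − δ) = Φ(1.940) = 0.9738.

Power ≈ 0.974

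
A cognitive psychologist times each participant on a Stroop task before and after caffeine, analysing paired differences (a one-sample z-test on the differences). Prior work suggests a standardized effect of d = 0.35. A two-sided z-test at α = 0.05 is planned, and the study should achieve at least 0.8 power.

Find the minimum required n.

n = 65

Set Φ(δ − 1.960) = 0.8; then δ − 1.960 = Φ⁻¹(0.8) = 0.842, giving δ = 2.802.
(Ignoring the negligible lower-tail rejection probability gives the usual closed-form inversion.)
δ = d·√n ⇒ n = (δ/d)² = (2.802 / 0.35)² = 64.07.
Round up to the next whole unit.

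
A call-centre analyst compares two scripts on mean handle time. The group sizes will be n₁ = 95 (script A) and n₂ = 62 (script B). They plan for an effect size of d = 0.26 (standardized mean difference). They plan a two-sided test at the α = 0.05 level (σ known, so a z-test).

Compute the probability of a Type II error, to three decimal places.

Noncentrality parameter: δ = d / √(1/n₁ + 1/n₂) = 0.26 / √(1/95 + 1/62) = 1.5925
Critical value for a two-sided test at α = 0.05: z_{α/2} = 1.960.
Power = Φ(δ − 1.960) + Φ(−δ − 1.960) = Φ(-0.367) + Φ(-3.552) = 0.3566 + 0.0002 = 0.3568.
Type II error: β = 1 − power = 1 − 0.3568 = 0.6432.

β ≈ 0.643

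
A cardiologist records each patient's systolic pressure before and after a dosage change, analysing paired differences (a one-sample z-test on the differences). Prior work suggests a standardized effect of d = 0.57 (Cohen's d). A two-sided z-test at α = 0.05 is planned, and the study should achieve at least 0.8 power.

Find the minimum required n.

n = 25

For power 0.8 need Φ(δ − z_{0.025}) = 0.8, so δ = z_{0.025} + z_{0.20} = 1.960 + 0.842 = 2.802.
(For δ > 0 the lower-tail rejection region contributes negligibly to power, so the one-term inversion is standard.)
δ = d·√n ⇒ n = (δ/d)² = (2.802 / 0.57)² = 24.16.
Round up to the next whole unit.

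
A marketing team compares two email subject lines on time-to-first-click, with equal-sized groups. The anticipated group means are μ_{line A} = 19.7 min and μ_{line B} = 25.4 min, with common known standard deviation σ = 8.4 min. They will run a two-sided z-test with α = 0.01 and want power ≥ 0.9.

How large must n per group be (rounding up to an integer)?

n = 65 per group

Standardized effect: d = |μ_{line A} − μ_{line B}| / σ = |19.7 − 25.4| / 8.4 = 0.6786
For power 0.9 need Φ(δ − z_{0.005}) = 0.9, so δ = z_{0.005} + z_{0.10} = 2.576 + 1.282 = 3.857.
(Ignoring the negligible lower-tail rejection probability gives the usual closed-form inversion.)
δ = d·√(n/2) ⇒ n = 2(δ/d)² = 2 × (3.857 / 0.6786)² = 64.63.
Round up to the next whole unit.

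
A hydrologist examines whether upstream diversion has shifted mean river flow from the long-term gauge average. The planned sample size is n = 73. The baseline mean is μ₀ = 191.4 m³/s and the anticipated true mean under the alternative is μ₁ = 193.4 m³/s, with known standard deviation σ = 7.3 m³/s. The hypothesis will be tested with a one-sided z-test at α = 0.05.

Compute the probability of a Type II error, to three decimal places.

Standardized effect: d = |μ₁ − μ₀| / σ = |193.4 − 191.4| / 7.3 = 0.2740
Noncentrality parameter: δ = d·√n = 0.2740 × √73 = 2.3408
Critical value for a one-sided test at α = 0.05: z_α = 1.645.
Power = P(Z > 1.645 − δ) = Φ(0.696) = 0.7568.
Type II error: β = 1 − power = 1 − 0.7568 = 0.2432.

β ≈ 0.243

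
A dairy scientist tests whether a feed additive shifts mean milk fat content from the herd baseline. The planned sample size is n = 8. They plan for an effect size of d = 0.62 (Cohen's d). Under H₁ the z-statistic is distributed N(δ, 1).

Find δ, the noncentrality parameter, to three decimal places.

The noncentrality parameter scales effect size by the design's sample-size factor: δ = d·√n = 0.62 × √8 = 1.7536

δ ≈ 1.754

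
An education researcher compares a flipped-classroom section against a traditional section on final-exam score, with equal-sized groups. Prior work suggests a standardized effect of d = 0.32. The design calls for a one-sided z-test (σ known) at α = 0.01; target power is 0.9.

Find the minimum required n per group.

n = 255 per group

Set Φ(δ − 2.326) = 0.9; then δ − 2.326 = Φ⁻¹(0.9) = 1.282, giving δ = 3.608.
δ = d·√(n/2) ⇒ n = 2(δ/d)² = 2 × (3.608 / 0.32)² = 254.24.
Rounding up, n = 255 per group.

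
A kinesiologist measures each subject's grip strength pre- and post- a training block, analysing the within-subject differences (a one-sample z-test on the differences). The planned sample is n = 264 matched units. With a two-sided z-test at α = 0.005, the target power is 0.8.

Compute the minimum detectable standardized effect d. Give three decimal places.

Required noncentrality: δ = z_{0.0025} + z_{0.20} = 2.807 + 0.842 = 3.649.
(Lower-tail contribution to power is negligible for δ > 0.)
δ = d·√n ⇒ d = δ/√n = 3.649/√264 = 0.2246.

d ≈ 0.225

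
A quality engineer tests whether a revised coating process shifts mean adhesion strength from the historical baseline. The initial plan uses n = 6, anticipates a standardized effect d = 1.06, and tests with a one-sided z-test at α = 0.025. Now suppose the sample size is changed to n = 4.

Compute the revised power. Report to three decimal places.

With n = 4: δ = d·√n = 1.06 × √4 = 2.1200. Critical value z_{0.025} = 1.960.
Revised power = Φ(δ − 1.960) = Φ(0.160) = 0.5636.

Power ≈ 0.564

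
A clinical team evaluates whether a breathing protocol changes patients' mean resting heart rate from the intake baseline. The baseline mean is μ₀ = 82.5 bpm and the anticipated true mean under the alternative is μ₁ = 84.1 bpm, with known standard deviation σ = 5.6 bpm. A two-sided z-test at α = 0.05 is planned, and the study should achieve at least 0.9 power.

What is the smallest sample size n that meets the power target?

n = 129

Standardized effect: d = |μ₁ − μ₀| / σ = |84.1 − 82.5| / 5.6 = 0.2857
For power 0.9 need Φ(δ − z_{0.025}) = 0.9, so δ = z_{0.025} + z_{0.10} = 1.960 + 1.282 = 3.242.
(Ignoring the negligible lower-tail rejection probability gives the usual closed-form inversion.)
δ = d·√n ⇒ n = (δ/d)² = (3.242 / 0.2857)² = 128.72.
Rounding up, n = 129.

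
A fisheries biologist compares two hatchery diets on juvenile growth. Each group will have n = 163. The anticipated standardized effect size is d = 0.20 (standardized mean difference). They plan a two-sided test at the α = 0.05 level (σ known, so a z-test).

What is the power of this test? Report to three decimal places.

Power ≈ 0.439

Noncentrality parameter: δ = d·√(n/2) = 0.20 × √(163/2) = 1.8055
Critical value for a two-sided test at α = 0.05: z_{α/2} = 1.960.
Power = Φ(δ − 1.960) + Φ(−δ − 1.960) = Φ(-0.154) + Φ(-3.766) = 0.4386 + 0.0001 = 0.4387.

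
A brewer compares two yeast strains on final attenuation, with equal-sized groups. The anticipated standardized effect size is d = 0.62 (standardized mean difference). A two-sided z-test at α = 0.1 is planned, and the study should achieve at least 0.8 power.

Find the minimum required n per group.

n = 33 per group

Set Φ(δ − 1.645) = 0.8; then δ − 1.645 = Φ⁻¹(0.8) = 0.842, giving δ = 2.486.
(The Φ(−δ − z_{α/2}) term is vanishingly small for δ > 0 and is dropped in the standard sample-size formula.)
δ = d·√(n/2) ⇒ n = 2(δ/d)² = 2 × (2.486 / 0.62)² = 32.17.
Round up to the next whole unit.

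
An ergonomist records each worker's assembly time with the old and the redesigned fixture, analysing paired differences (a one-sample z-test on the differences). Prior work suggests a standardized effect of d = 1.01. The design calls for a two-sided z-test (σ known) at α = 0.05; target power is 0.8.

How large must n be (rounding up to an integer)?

Set Φ(δ − 1.960) = 0.8; then δ − 1.960 = Φ⁻¹(0.8) = 0.842, giving δ = 2.802.
(For δ > 0 the lower-tail rejection region contributes negligibly to power, so the one-term inversion is standard.)
δ = d·√n ⇒ n = (δ/d)² = (2.802 / 1.01)² = 7.69.
Rounding up, n = 8.

n = 8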